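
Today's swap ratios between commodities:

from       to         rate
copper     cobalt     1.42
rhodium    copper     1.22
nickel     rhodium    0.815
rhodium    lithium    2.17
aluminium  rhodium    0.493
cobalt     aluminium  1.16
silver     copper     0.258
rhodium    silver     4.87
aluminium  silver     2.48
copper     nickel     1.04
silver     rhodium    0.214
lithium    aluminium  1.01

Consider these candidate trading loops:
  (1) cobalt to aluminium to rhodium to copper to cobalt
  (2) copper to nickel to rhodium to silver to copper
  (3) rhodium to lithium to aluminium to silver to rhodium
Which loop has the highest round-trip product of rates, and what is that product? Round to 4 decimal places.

(1) 1.16 × 0.493 × 1.22 × 1.42 = 0.99072
(2) 1.04 × 0.815 × 4.87 × 0.258 = 1.06498
(3) 2.17 × 1.01 × 2.48 × 0.214 = 1.16318
Highest is cycle (3) at 1.1632 (>1, arbitrage).

1.1632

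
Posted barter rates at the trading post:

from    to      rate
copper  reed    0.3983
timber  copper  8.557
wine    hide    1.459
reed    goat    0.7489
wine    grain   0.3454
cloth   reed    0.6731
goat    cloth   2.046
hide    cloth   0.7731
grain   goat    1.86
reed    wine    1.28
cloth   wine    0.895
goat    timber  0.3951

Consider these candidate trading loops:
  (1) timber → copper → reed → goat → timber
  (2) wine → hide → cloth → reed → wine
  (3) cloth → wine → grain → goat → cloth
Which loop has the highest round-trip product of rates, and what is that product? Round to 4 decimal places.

1.1764

(1) 8.557 × 0.3983 × 0.7489 × 0.3951 = 1.00847
(2) 1.459 × 0.7731 × 0.6731 × 1.28 = 0.97181
(3) 0.895 × 0.3454 × 1.86 × 2.046 = 1.17642
Highest is cycle (3) at 1.1764 (>1, arbitrage).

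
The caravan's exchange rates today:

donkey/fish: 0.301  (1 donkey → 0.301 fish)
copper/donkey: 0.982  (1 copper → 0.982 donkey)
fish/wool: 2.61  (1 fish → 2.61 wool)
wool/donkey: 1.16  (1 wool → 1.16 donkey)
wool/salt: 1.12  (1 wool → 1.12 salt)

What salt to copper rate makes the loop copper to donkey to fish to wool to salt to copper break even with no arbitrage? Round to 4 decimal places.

Known legs of the cycle: 0.982 × 0.301 × 2.61 × 1.12 = 0.8640453024
For no arbitrage the full-cycle product must be 1, so the missing rate is 1 / 0.8640453024 ≈ 1.157347.

1.1573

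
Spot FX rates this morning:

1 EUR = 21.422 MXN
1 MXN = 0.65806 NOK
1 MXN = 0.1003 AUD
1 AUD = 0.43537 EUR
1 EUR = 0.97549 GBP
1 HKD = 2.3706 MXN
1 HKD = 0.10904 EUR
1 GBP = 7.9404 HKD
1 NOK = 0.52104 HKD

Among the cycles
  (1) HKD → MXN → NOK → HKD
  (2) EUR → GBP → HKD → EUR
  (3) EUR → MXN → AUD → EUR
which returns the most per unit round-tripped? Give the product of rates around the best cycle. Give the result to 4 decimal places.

(1) 2.3706 × 0.65806 × 0.52104 = 0.81282
(2) 0.97549 × 7.9404 × 0.10904 = 0.84460
(3) 21.422 × 0.1003 × 0.43537 = 0.93545
Highest is cycle (3) at 0.9354 (≤1, no arbitrage).

0.9354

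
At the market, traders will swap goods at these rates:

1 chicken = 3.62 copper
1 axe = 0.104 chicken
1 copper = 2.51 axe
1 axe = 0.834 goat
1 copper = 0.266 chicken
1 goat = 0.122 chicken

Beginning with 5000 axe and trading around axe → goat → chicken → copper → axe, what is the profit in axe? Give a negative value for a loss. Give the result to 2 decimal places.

-377.49

5000 axe × 0.834 = 4170 goat
4170 goat × 0.122 = 508.74 chicken
508.74 chicken × 3.62 = 1841.6388 copper
1841.6388 copper × 2.51 = 4622.513388 axe
Net change: 4622.513388 − 5000 = -377.486612 axe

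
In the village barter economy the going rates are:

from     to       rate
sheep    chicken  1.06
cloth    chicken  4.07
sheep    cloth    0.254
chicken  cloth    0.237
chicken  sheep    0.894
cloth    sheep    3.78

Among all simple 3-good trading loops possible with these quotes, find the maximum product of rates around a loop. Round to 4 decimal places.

0.9496

cloth→sheep→chicken→cloth: 3.78 × 1.06 × 0.237 = 0.94961
cloth→chicken→sheep→cloth: 4.07 × 0.894 × 0.254 = 0.92420
Maximum is cloth→sheep→chicken→cloth at 0.9496; no arbitrage — every cycle loses value.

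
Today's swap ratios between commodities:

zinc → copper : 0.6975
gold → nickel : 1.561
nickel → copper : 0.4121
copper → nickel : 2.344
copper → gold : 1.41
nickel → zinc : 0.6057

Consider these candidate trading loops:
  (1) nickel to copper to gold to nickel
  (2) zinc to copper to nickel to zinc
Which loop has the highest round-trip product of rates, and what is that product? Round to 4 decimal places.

0.9903

(1) 0.4121 × 1.41 × 1.561 = 0.90704
(2) 0.6975 × 2.344 × 0.6057 = 0.99028
Highest is cycle (2) at 0.9903 (≤1, no arbitrage).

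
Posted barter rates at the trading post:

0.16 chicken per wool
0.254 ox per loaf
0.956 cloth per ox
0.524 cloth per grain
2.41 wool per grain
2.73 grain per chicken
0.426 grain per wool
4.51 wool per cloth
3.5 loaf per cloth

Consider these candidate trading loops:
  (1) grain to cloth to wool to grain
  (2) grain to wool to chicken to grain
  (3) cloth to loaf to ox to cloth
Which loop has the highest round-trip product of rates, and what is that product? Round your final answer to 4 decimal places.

1.0527

(1) 0.524 × 4.51 × 0.426 = 1.00674
(2) 2.41 × 0.16 × 2.73 = 1.05269
(3) 3.5 × 0.254 × 0.956 = 0.84988
Highest is cycle (2) at 1.0527 (>1, arbitrage).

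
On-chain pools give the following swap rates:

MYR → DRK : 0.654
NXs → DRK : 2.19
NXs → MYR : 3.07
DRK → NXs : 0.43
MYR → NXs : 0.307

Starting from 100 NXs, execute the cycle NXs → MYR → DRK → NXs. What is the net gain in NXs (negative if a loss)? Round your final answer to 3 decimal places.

-13.665

100 NXs × 3.07 = 307 MYR
307 MYR × 0.654 = 200.778 DRK
200.778 DRK × 0.43 = 86.33454 NXs
Net change: 86.33454 − 100 = -13.66546 NXs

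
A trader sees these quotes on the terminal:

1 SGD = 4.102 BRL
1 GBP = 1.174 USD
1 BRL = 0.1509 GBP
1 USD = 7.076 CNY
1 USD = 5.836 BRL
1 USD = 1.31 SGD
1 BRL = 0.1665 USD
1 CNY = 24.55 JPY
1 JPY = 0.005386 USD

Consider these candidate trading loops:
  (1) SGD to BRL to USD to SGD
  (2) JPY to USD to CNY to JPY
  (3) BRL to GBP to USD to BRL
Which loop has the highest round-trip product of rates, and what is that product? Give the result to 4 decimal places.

(1) 4.102 × 0.1665 × 1.31 = 0.89471
(2) 0.005386 × 7.076 × 24.55 = 0.93563
(3) 0.1509 × 1.174 × 5.836 = 1.03389
Highest is cycle (3) at 1.0339 (>1, arbitrage).

1.0339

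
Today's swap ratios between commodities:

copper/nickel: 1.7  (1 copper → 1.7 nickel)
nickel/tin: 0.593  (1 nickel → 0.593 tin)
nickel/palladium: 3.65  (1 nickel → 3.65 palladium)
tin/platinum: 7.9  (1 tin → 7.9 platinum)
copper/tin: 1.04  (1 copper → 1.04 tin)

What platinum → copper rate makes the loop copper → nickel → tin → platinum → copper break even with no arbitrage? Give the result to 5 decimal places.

0.12557

Known legs of the cycle: 1.7 × 0.593 × 7.9 = 7.96399
For no arbitrage the full-cycle product must be 1, so the missing rate is 1 / 7.96399 ≈ 0.1255652.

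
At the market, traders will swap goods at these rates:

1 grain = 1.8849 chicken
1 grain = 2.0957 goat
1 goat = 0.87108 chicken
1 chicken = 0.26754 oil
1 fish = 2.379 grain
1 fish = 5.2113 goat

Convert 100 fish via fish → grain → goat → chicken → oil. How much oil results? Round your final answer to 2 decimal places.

100 fish × 2.379 = 237.9 grain
237.9 grain × 2.0957 = 498.56703 goat
498.56703 goat × 0.87108 = 434.2917684924 chicken
434.2917684924 chicken × 0.26754 = 116.190419742456696 oil

116.19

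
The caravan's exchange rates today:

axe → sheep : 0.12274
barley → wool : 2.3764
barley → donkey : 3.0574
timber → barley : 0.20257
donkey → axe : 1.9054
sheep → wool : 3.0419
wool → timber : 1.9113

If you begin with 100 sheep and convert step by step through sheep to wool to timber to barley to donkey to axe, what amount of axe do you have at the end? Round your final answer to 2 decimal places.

100 sheep × 3.0419 = 304.19 wool
304.19 wool × 1.9113 = 581.398347 timber
581.398347 timber × 0.20257 = 117.77386315179 barley
117.77386315179 barley × 3.0574 = 360.081809200282746 donkey
360.081809200282746 donkey × 1.9054 = 686.0998792502187442284 axe

686.10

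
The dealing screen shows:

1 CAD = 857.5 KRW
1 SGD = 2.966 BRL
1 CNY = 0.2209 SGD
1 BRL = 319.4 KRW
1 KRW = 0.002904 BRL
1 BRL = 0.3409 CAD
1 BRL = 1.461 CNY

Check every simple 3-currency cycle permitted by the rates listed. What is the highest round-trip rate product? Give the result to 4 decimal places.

BRL→CNY→SGD→BRL: 1.461 × 0.2209 × 2.966 = 0.95723
CAD→KRW→BRL→CAD: 857.5 × 0.002904 × 0.3409 = 0.84890
Maximum is BRL→CNY→SGD→BRL at 0.9572; no arbitrage — every cycle loses value.

0.9572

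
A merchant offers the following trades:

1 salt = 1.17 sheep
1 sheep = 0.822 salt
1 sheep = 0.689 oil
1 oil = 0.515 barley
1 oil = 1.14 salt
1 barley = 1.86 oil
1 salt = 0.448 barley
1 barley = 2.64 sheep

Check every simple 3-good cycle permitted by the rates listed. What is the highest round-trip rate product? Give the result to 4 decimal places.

barley→sheep→salt→barley: 2.64 × 0.822 × 0.448 = 0.97220
oil→salt→barley→oil: 1.14 × 0.448 × 1.86 = 0.94994
oil→barley→sheep→oil: 0.515 × 2.64 × 0.689 = 0.93676
oil→salt→sheep→oil: 1.14 × 1.17 × 0.689 = 0.91899
Maximum is barley→sheep→salt→barley at 0.9722; no arbitrage — every cycle loses value.

0.9722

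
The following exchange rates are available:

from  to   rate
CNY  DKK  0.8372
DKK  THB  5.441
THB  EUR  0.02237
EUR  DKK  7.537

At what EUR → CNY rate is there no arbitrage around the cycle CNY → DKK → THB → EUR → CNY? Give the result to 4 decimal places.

Known legs of the cycle: 0.8372 × 5.441 × 0.02237 = 0.101899940324
For no arbitrage the full-cycle product must be 1, so the missing rate is 1 / 0.101899940324 ≈ 9.813548.

9.8135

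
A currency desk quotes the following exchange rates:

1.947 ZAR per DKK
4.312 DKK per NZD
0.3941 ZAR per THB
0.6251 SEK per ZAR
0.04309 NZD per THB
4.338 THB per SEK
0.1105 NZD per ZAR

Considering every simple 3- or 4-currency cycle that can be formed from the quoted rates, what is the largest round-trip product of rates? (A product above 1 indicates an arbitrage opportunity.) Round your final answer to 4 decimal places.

1.0687

ZAR→SEK→THB→ZAR: 0.6251 × 4.338 × 0.3941 = 1.06867
ZAR→NZD→DKK→ZAR: 0.1105 × 4.312 × 1.947 = 0.92770
Maximum is ZAR→SEK→THB→ZAR at 1.0687; arbitrage exists.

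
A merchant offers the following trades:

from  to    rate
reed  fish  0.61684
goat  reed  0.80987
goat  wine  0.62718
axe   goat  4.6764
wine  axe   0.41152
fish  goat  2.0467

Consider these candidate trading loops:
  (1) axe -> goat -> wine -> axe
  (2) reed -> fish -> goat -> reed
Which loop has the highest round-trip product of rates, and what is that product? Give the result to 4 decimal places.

(1) 4.6764 × 0.62718 × 0.41152 = 1.20697
(2) 0.61684 × 2.0467 × 0.80987 = 1.02245
Highest is cycle (1) at 1.2070 (>1, arbitrage).

1.2070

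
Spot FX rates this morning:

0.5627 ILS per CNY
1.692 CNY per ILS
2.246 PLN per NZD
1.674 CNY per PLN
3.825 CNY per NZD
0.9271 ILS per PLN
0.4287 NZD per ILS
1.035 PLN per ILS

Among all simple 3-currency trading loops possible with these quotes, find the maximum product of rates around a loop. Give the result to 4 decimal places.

CNY→ILS→PLN→CNY: 0.5627 × 1.035 × 1.674 = 0.97493
NZD→CNY→ILS→NZD: 3.825 × 0.5627 × 0.4287 = 0.92270
NZD→PLN→ILS→NZD: 2.246 × 0.9271 × 0.4287 = 0.89267
Maximum is CNY→ILS→PLN→CNY at 0.9749; no arbitrage — every cycle loses value.

0.9749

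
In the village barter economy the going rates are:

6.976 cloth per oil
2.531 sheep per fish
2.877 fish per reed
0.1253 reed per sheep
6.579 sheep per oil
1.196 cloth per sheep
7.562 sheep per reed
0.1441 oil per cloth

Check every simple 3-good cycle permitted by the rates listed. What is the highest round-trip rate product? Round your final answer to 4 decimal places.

cloth→oil→sheep→cloth: 0.1441 × 6.579 × 1.196 = 1.13385
fish→sheep→reed→fish: 2.531 × 0.1253 × 2.877 = 0.91240
Maximum is cloth→oil→sheep→cloth at 1.1338; arbitrage exists.

1.1338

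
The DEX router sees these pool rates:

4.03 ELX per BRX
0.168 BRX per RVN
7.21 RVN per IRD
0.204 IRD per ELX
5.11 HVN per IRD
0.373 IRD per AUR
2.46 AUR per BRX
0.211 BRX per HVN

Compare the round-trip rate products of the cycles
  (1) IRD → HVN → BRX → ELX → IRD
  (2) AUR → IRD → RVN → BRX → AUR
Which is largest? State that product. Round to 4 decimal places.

1.1114

(1) 5.11 × 0.211 × 4.03 × 0.204 = 0.88642
(2) 0.373 × 7.21 × 0.168 × 2.46 = 1.11145
Highest is cycle (2) at 1.1114 (>1, arbitrage).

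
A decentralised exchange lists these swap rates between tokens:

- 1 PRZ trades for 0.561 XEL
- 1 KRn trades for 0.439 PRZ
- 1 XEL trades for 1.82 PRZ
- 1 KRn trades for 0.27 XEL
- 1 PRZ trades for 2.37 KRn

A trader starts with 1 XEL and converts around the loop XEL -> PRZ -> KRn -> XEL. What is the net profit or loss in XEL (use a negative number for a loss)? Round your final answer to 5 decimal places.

0.16462

1 XEL × 1.82 = 1.82 PRZ
1.82 PRZ × 2.37 = 4.3134 KRn
4.3134 KRn × 0.27 = 1.164618 XEL
Net change: 1.164618 − 1 = 0.164618 XEL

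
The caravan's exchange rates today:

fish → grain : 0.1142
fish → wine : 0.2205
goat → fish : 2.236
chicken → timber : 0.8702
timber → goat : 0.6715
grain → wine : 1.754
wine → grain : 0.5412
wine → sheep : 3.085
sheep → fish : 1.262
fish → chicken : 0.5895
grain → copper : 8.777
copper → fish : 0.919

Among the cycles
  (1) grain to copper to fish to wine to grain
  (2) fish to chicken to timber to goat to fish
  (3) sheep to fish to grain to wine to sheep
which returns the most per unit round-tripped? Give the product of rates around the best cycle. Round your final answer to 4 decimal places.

(1) 8.777 × 0.919 × 0.2205 × 0.5412 = 0.96256
(2) 0.5895 × 0.8702 × 0.6715 × 2.236 = 0.77023
(3) 1.262 × 0.1142 × 1.754 × 3.085 = 0.77985
Highest is cycle (1) at 0.9626 (≤1, no arbitrage).

0.9626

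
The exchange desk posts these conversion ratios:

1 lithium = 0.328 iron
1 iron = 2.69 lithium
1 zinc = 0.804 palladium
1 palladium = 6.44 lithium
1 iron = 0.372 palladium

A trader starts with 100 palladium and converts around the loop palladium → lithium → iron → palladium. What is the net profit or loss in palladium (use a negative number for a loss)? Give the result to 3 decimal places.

-21.422

100 palladium × 6.44 = 644 lithium
644 lithium × 0.328 = 211.232 iron
211.232 iron × 0.372 = 78.578304 palladium
Net change: 78.578304 − 100 = -21.421696 palladium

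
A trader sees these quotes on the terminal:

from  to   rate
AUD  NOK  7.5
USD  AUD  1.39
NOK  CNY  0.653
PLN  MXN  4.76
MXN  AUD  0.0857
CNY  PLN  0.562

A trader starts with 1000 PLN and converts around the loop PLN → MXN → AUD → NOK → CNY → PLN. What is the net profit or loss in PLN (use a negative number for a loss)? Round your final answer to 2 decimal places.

122.79

1000 PLN × 4.76 = 4760 MXN
4760 MXN × 0.0857 = 407.932 AUD
407.932 AUD × 7.5 = 3059.49 NOK
3059.49 NOK × 0.653 = 1997.84697 CNY
1997.84697 CNY × 0.562 = 1122.78999714 PLN
Net change: 1122.78999714 − 1000 = 122.78999714 PLN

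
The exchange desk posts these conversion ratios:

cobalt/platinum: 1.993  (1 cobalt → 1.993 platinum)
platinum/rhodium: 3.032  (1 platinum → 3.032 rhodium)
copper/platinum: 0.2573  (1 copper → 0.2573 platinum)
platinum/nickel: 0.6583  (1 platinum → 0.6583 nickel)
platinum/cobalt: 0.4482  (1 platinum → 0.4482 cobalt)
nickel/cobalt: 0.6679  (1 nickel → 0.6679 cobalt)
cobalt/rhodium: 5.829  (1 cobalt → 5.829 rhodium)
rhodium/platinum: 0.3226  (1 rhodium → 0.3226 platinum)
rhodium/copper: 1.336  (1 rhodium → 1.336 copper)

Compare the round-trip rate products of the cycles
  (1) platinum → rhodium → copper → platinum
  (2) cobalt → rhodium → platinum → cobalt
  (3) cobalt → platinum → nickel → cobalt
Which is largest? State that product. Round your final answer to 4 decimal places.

(1) 3.032 × 1.336 × 0.2573 = 1.04226
(2) 5.829 × 0.3226 × 0.4482 = 0.84281
(3) 1.993 × 0.6583 × 0.6679 = 0.87628
Highest is cycle (1) at 1.0423 (>1, arbitrage).

1.0423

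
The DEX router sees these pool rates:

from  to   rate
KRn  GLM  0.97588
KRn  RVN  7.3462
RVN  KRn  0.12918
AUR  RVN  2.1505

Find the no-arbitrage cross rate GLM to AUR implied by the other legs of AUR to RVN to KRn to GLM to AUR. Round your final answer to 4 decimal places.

3.6887

Known legs of the cycle: 2.1505 × 0.12918 × 0.97588 = 0.2711010156492
For no arbitrage the full-cycle product must be 1, so the missing rate is 1 / 0.2711010156492 ≈ 3.688662.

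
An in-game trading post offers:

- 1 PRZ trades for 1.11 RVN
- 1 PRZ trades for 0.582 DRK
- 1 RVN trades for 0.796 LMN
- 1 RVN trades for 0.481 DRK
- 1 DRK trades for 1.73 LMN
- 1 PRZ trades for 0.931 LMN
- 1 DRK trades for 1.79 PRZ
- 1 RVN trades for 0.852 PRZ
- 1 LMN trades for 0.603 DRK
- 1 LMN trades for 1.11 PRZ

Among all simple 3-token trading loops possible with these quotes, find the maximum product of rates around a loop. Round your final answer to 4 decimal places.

LMN→PRZ→DRK→LMN: 1.11 × 0.582 × 1.73 = 1.11761
LMN→DRK→PRZ→LMN: 0.603 × 1.79 × 0.931 = 1.00489
LMN→PRZ→RVN→LMN: 1.11 × 1.11 × 0.796 = 0.98075
RVN→DRK→PRZ→RVN: 0.481 × 1.79 × 1.11 = 0.95570
Maximum is LMN→PRZ→DRK→LMN at 1.1176; arbitrage exists.

1.1176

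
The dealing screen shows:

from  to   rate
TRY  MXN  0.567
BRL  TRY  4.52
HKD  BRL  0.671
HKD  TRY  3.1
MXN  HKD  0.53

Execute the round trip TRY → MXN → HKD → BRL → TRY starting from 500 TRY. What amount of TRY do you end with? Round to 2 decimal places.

455.71

500 TRY × 0.567 = 283.5 MXN
283.5 MXN × 0.53 = 150.255 HKD
150.255 HKD × 0.671 = 100.821105 BRL
100.821105 BRL × 4.52 = 455.7113946 TRY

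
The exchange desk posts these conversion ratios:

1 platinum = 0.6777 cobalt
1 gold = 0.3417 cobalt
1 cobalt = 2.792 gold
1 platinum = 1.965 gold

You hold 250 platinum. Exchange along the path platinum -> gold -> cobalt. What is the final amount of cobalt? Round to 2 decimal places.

250 platinum × 1.965 = 491.25 gold
491.25 gold × 0.3417 = 167.860125 cobalt

167.86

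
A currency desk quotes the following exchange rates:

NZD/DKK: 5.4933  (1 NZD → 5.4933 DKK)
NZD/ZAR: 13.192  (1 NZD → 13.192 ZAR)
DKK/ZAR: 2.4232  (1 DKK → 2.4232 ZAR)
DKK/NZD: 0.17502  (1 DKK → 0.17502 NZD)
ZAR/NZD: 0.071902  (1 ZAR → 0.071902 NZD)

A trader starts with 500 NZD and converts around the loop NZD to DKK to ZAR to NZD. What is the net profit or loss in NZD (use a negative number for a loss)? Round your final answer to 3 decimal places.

-21.443

500 NZD × 5.4933 = 2746.65 DKK
2746.65 DKK × 2.4232 = 6655.68228 ZAR
6655.68228 ZAR × 0.071902 = 478.55686729656 NZD
Net change: 478.55686729656 − 500 = -21.44313270344 NZD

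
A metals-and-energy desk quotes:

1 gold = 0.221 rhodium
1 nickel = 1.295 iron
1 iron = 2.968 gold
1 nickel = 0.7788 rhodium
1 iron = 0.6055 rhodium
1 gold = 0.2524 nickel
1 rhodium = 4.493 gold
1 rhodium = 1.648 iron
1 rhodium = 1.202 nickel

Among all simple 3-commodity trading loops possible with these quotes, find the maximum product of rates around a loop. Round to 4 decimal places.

gold→rhodium→iron→gold: 0.221 × 1.648 × 2.968 = 1.08097
gold→nickel→iron→gold: 0.2524 × 1.295 × 2.968 = 0.97011
iron→rhodium→nickel→iron: 0.6055 × 1.202 × 1.295 = 0.94252
gold→nickel→rhodium→gold: 0.2524 × 0.7788 × 4.493 = 0.88319
Maximum is gold→rhodium→iron→gold at 1.0810; arbitrage exists.

1.0810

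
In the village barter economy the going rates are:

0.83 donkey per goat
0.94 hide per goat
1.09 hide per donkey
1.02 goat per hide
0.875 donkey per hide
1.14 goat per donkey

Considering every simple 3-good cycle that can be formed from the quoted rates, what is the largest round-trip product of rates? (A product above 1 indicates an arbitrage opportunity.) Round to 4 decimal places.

donkey→goat→hide→donkey: 1.14 × 0.94 × 0.875 = 0.93765
donkey→hide→goat→donkey: 1.09 × 1.02 × 0.83 = 0.92279
Maximum is donkey→goat→hide→donkey at 0.9377; no arbitrage — every cycle loses value.

0.9377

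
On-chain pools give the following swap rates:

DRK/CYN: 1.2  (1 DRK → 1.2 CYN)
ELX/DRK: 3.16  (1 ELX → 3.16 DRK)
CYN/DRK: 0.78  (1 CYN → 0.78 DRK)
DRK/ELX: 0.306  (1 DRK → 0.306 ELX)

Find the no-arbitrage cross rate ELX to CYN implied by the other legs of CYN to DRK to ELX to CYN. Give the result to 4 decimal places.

4.1897

Known legs of the cycle: 0.78 × 0.306 = 0.23868
For no arbitrage the full-cycle product must be 1, so the missing rate is 1 / 0.23868 ≈ 4.189710.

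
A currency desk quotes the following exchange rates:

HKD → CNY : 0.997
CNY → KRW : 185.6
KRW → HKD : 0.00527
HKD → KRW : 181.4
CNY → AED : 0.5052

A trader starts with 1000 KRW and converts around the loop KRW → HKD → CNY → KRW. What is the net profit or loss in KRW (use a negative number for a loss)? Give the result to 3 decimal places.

1000 KRW × 0.00527 = 5.27 HKD
5.27 HKD × 0.997 = 5.25419 CNY
5.25419 CNY × 185.6 = 975.177664 KRW
Net change: 975.177664 − 1000 = -24.822336 KRW

-24.822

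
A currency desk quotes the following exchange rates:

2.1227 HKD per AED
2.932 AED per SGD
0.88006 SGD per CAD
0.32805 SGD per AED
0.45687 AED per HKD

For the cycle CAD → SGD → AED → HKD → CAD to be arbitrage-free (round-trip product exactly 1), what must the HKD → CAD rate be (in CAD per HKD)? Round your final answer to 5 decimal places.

Known legs of the cycle: 0.88006 × 2.932 × 2.1227 = 5.477279057384
For no arbitrage the full-cycle product must be 1, so the missing rate is 1 / 5.477279057384 ≈ 0.1825724.

0.18257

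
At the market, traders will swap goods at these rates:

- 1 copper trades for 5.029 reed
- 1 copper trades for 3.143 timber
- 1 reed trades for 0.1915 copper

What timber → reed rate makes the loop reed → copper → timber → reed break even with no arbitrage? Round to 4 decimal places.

1.6614

Known legs of the cycle: 0.1915 × 3.143 = 0.6018845
For no arbitrage the full-cycle product must be 1, so the missing rate is 1 / 0.6018845 ≈ 1.661448.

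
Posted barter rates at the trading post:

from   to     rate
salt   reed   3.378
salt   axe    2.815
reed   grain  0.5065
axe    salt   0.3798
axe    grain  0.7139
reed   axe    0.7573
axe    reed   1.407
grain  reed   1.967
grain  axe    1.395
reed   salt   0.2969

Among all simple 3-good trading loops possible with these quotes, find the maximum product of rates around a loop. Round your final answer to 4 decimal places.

1.1759

axe→reed→salt→axe: 1.407 × 0.2969 × 2.815 = 1.17593
axe→grain→reed→axe: 0.7139 × 1.967 × 0.7573 = 1.06343
axe→reed→grain→axe: 1.407 × 0.5065 × 1.395 = 0.99414
axe→salt→reed→axe: 0.3798 × 3.378 × 0.7573 = 0.97159
Maximum is axe→reed→salt→axe at 1.1759; arbitrage exists.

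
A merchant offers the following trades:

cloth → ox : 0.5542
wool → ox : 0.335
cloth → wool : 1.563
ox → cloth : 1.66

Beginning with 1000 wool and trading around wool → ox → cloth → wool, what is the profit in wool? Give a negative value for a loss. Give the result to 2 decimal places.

-130.82

1000 wool × 0.335 = 335 ox
335 ox × 1.66 = 556.1 cloth
556.1 cloth × 1.563 = 869.1843 wool
Net change: 869.1843 − 1000 = -130.8157 wool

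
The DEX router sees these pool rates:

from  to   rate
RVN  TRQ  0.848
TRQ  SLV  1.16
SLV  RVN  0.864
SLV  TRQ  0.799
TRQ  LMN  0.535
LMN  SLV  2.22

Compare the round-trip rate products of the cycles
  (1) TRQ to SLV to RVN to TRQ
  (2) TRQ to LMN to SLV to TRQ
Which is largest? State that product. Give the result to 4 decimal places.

0.9490

(1) 1.16 × 0.864 × 0.848 = 0.84990
(2) 0.535 × 2.22 × 0.799 = 0.94897
Highest is cycle (2) at 0.9490 (≤1, no arbitrage).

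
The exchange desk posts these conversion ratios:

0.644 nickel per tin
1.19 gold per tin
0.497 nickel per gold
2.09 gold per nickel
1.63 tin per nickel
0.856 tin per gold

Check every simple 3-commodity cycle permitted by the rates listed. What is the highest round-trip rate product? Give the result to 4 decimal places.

gold→tin→nickel→gold: 0.856 × 0.644 × 2.09 = 1.15214
gold→nickel→tin→gold: 0.497 × 1.63 × 1.19 = 0.96403
Maximum is gold→tin→nickel→gold at 1.1521; arbitrage exists.

1.1521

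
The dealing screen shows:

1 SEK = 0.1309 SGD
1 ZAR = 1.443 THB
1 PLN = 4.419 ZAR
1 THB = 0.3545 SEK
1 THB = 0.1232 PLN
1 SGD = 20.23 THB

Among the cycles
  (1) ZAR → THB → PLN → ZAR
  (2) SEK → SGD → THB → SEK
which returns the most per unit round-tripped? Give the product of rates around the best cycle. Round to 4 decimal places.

(1) 1.443 × 0.1232 × 4.419 = 0.78560
(2) 0.1309 × 20.23 × 0.3545 = 0.93875
Highest is cycle (2) at 0.9388 (≤1, no arbitrage).

0.9388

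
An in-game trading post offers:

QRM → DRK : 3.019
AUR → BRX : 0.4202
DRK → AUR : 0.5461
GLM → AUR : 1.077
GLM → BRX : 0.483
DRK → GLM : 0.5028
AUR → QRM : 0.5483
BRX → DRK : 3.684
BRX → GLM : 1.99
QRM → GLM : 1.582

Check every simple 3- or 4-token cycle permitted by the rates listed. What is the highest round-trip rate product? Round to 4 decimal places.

AUR→QRM→GLM→AUR: 0.5483 × 1.582 × 1.077 = 0.93420
AUR→QRM→DRK→AUR: 0.5483 × 3.019 × 0.5461 = 0.90397
AUR→BRX→GLM→AUR: 0.4202 × 1.99 × 1.077 = 0.90059
AUR→QRM→DRK→GLM→AUR: 0.5483 × 3.019 × 0.5028 × 1.077 = 0.89638
GLM→BRX→DRK→GLM: 0.483 × 3.684 × 0.5028 = 0.89467
AUR→BRX→DRK→AUR: 0.4202 × 3.684 × 0.5461 = 0.84537
AUR→BRX→DRK→GLM→AUR: 0.4202 × 3.684 × 0.5028 × 1.077 = 0.83828
Maximum is AUR→QRM→GLM→AUR at 0.9342; no arbitrage — every cycle loses value.

0.9342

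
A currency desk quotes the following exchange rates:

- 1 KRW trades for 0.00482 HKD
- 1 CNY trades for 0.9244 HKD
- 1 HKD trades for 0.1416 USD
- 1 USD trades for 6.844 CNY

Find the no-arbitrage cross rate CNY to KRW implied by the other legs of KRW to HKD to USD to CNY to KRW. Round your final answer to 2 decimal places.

Known legs of the cycle: 0.00482 × 0.1416 × 6.844 = 0.004671112128
For no arbitrage the full-cycle product must be 1, so the missing rate is 1 / 0.004671112128 ≈ 214.0818.

214.08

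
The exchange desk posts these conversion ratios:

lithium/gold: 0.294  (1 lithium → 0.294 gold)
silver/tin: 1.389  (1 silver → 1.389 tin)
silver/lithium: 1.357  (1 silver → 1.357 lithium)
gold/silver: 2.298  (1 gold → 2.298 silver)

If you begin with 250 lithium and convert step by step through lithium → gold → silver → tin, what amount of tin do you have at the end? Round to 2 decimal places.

250 lithium × 0.294 = 73.5 gold
73.5 gold × 2.298 = 168.903 silver
168.903 silver × 1.389 = 234.606267 tin

234.61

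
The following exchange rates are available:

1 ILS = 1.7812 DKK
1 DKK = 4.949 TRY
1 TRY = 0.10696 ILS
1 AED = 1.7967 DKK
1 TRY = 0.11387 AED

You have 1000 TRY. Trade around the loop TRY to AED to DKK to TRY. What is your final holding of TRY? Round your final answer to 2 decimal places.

1012.52

1000 TRY × 0.11387 = 113.87 AED
113.87 AED × 1.7967 = 204.590229 DKK
204.590229 DKK × 4.949 = 1012.517043321 TRY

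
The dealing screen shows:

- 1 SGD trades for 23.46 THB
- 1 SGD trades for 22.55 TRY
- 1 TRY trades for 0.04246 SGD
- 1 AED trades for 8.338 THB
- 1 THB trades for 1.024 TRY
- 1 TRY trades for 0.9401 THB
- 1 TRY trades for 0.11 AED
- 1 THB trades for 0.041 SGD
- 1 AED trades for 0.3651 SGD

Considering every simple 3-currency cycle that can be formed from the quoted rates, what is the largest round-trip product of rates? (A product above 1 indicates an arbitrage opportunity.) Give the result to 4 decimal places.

THB→TRY→SGD→THB: 1.024 × 0.04246 × 23.46 = 1.02002
THB→TRY→AED→THB: 1.024 × 0.11 × 8.338 = 0.93919
AED→SGD→TRY→AED: 0.3651 × 22.55 × 0.11 = 0.90563
THB→SGD→TRY→THB: 0.041 × 22.55 × 0.9401 = 0.86917
Maximum is THB→TRY→SGD→THB at 1.0200; arbitrage exists.

1.0200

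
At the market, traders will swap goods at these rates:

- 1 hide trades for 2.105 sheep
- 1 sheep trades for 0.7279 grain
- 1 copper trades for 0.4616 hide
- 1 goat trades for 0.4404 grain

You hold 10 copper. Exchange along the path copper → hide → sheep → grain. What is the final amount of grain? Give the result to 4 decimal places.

10 copper × 0.4616 = 4.616 hide
4.616 hide × 2.105 = 9.71668 sheep
9.71668 sheep × 0.7279 = 7.072771372 grain

7.0728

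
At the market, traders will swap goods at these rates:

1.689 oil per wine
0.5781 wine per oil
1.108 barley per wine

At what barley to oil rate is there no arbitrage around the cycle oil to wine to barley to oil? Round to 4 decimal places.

1.5612

Known legs of the cycle: 0.5781 × 1.108 = 0.6405348
For no arbitrage the full-cycle product must be 1, so the missing rate is 1 / 0.6405348 ≈ 1.561195.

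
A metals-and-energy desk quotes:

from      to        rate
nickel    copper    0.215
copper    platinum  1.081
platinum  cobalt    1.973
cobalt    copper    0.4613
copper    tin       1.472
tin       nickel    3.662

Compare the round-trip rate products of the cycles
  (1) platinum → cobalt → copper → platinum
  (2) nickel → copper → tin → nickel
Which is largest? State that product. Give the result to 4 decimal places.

(1) 1.973 × 0.4613 × 1.081 = 0.98387
(2) 0.215 × 1.472 × 3.662 = 1.15895
Highest is cycle (2) at 1.1589 (>1, arbitrage).

1.1589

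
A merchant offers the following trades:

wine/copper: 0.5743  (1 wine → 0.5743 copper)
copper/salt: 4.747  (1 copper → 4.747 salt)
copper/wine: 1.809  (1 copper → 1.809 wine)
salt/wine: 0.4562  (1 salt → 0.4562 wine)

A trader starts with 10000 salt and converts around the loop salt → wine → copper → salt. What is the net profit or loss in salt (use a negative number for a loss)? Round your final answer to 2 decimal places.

2436.93

10000 salt × 0.4562 = 4562 wine
4562 wine × 0.5743 = 2619.9566 copper
2619.9566 copper × 4.747 = 12436.9339802 salt
Net change: 12436.9339802 − 10000 = 2436.9339802 salt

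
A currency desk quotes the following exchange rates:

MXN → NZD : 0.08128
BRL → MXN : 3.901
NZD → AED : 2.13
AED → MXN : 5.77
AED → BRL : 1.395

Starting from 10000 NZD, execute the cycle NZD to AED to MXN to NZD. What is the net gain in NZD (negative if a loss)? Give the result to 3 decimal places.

10000 NZD × 2.13 = 21300 AED
21300 AED × 5.77 = 122901 MXN
122901 MXN × 0.08128 = 9989.39328 NZD
Net change: 9989.39328 − 10000 = -10.60672 NZD

-10.607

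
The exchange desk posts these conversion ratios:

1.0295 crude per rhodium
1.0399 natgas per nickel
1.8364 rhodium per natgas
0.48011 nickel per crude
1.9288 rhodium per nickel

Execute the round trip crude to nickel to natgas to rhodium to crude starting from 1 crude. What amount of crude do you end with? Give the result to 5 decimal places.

0.94390

1 crude × 0.48011 = 0.48011 nickel
0.48011 nickel × 1.0399 = 0.499266389 natgas
0.499266389 natgas × 1.8364 = 0.9168527967596 rhodium
0.9168527967596 rhodium × 1.0295 = 0.9438999542640082 crude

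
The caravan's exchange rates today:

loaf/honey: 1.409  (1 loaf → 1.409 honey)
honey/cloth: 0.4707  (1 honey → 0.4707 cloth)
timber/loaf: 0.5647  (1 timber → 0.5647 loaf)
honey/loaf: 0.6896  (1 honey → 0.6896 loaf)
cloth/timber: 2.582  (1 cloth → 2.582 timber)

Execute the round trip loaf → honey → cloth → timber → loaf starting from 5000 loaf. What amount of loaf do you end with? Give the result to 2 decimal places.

5000 loaf × 1.409 = 7045 honey
7045 honey × 0.4707 = 3316.0815 cloth
3316.0815 cloth × 2.582 = 8562.122433 timber
8562.122433 timber × 0.5647 = 4835.0305379151 loaf

4835.03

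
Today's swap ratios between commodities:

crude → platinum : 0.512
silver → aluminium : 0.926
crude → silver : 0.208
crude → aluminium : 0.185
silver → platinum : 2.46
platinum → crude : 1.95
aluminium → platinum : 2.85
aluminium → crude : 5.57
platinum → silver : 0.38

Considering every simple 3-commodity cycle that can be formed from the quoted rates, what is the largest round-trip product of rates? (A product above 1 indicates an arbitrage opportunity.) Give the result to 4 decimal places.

silver→aluminium→crude→silver: 0.926 × 5.57 × 0.208 = 1.07283
platinum→crude→aluminium→platinum: 1.95 × 0.185 × 2.85 = 1.02814
silver→aluminium→platinum→silver: 0.926 × 2.85 × 0.38 = 1.00286
silver→platinum→crude→silver: 2.46 × 1.95 × 0.208 = 0.99778
Maximum is silver→aluminium→crude→silver at 1.0728; arbitrage exists.

1.0728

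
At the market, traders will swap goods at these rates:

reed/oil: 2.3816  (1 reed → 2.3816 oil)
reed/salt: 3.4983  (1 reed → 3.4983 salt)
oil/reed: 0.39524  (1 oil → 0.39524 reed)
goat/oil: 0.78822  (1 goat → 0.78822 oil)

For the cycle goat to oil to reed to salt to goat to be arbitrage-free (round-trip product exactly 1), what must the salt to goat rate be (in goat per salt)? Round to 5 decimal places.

0.91756

Known legs of the cycle: 0.78822 × 0.39524 × 3.4983 = 1.08984664347624
For no arbitrage the full-cycle product must be 1, so the missing rate is 1 / 1.08984664347624 ≈ 0.9175603.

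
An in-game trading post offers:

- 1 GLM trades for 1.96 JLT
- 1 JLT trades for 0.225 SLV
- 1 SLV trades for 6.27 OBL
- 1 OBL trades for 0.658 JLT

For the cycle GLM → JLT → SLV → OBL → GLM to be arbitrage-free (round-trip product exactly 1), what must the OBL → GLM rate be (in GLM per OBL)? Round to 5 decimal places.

0.36165

Known legs of the cycle: 1.96 × 0.225 × 6.27 = 2.76507
For no arbitrage the full-cycle product must be 1, so the missing rate is 1 / 2.76507 ≈ 0.3616545.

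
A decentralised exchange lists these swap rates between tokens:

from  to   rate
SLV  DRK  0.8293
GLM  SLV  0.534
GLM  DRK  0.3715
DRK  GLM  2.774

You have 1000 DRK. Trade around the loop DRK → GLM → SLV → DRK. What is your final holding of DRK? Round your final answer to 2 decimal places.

1228.46

1000 DRK × 2.774 = 2774 GLM
2774 GLM × 0.534 = 1481.316 SLV
1481.316 SLV × 0.8293 = 1228.4553588 DRK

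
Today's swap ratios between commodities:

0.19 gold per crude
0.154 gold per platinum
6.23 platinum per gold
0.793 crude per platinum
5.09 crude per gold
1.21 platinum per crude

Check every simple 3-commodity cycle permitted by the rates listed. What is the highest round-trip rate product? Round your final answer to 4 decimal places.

0.9485

platinum→gold→crude→platinum: 0.154 × 5.09 × 1.21 = 0.94847
platinum→crude→gold→platinum: 0.793 × 0.19 × 6.23 = 0.93867
Maximum is platinum→gold→crude→platinum at 0.9485; no arbitrage — every cycle loses value.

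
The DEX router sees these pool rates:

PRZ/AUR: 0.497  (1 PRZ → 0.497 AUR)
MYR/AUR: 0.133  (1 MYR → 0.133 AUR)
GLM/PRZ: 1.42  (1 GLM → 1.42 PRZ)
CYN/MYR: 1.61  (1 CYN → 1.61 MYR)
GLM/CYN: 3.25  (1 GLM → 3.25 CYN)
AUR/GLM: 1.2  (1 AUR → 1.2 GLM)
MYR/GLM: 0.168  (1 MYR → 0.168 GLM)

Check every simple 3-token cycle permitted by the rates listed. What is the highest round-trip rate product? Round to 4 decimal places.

GLM→CYN→MYR→GLM: 3.25 × 1.61 × 0.168 = 0.87906
GLM→PRZ→AUR→GLM: 1.42 × 0.497 × 1.2 = 0.84689
Maximum is GLM→CYN→MYR→GLM at 0.8791; no arbitrage — every cycle loses value.

0.8791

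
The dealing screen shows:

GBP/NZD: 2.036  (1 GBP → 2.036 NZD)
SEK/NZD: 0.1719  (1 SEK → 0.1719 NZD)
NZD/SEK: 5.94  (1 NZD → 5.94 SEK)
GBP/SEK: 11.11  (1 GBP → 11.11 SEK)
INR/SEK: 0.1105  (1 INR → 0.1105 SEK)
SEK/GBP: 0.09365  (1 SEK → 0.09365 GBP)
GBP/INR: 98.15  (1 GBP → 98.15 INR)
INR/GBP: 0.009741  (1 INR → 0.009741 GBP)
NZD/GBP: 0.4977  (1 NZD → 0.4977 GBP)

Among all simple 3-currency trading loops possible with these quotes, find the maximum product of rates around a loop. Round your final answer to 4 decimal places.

1.1326

GBP→NZD→SEK→GBP: 2.036 × 5.94 × 0.09365 = 1.13259
GBP→INR→SEK→GBP: 98.15 × 0.1105 × 0.09365 = 1.01569
GBP→SEK→NZD→GBP: 11.11 × 0.1719 × 0.4977 = 0.95051
Maximum is GBP→NZD→SEK→GBP at 1.1326; arbitrage exists.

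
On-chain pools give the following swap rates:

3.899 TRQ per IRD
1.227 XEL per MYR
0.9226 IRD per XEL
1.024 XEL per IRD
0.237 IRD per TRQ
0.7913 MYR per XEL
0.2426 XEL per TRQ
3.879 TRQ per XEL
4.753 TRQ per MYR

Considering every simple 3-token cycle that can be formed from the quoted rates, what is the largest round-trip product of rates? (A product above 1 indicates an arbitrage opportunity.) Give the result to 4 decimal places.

IRD→XEL→TRQ→IRD: 1.024 × 3.879 × 0.237 = 0.94139
XEL→MYR→TRQ→XEL: 0.7913 × 4.753 × 0.2426 = 0.91243
IRD→TRQ→XEL→IRD: 3.899 × 0.2426 × 0.9226 = 0.87268
Maximum is IRD→XEL→TRQ→IRD at 0.9414; no arbitrage — every cycle loses value.

0.9414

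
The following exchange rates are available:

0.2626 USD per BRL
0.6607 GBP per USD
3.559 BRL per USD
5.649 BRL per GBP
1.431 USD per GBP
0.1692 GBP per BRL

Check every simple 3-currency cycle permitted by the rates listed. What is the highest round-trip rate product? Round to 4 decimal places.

0.9801

BRL→USD→GBP→BRL: 0.2626 × 0.6607 × 5.649 = 0.98010
BRL→GBP→USD→BRL: 0.1692 × 1.431 × 3.559 = 0.86172
Maximum is BRL→USD→GBP→BRL at 0.9801; no arbitrage — every cycle loses value.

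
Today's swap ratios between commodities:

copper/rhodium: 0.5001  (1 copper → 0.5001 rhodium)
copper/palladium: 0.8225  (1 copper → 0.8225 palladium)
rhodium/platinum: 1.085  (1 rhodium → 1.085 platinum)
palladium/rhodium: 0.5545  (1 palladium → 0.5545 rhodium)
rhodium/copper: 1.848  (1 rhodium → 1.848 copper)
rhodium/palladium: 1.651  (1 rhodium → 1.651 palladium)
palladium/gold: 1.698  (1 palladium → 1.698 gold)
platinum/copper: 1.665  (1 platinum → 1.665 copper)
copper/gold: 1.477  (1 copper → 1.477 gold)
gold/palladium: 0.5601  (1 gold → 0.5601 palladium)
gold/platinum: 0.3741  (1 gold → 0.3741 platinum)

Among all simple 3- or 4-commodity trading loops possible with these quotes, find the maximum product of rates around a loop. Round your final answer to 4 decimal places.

gold→platinum→copper→gold: 0.3741 × 1.665 × 1.477 = 0.91999
platinum→copper→rhodium→platinum: 1.665 × 0.5001 × 1.085 = 0.90344
gold→platinum→copper→palladium→gold: 0.3741 × 1.665 × 0.8225 × 1.698 = 0.86991
gold→palladium→rhodium→copper→gold: 0.5601 × 0.5545 × 1.848 × 1.477 = 0.84771
copper→palladium→rhodium→copper: 0.8225 × 0.5545 × 1.848 = 0.84283
platinum→copper→palladium→rhodium→platinum: 1.665 × 0.8225 × 0.5545 × 1.085 = 0.82391
Maximum is gold→platinum→copper→gold at 0.9200; no arbitrage — every cycle loses value.

0.9200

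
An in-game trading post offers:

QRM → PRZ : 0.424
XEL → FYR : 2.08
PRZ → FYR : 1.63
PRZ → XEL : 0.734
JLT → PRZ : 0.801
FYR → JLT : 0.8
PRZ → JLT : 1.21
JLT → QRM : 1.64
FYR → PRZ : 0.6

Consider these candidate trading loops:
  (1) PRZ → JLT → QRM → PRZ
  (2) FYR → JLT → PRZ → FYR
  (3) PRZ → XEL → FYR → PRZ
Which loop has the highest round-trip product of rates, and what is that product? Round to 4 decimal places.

1.0445

(1) 1.21 × 1.64 × 0.424 = 0.84139
(2) 0.8 × 0.801 × 1.63 = 1.04450
(3) 0.734 × 2.08 × 0.6 = 0.91603
Highest is cycle (2) at 1.0445 (>1, arbitrage).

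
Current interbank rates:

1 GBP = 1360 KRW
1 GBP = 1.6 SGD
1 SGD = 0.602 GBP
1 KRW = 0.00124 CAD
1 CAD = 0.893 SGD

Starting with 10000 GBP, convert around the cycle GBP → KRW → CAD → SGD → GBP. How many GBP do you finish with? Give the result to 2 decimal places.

10000 GBP × 1360 = 13600000 KRW
13600000 KRW × 0.00124 = 16864 CAD
16864 CAD × 0.893 = 15059.552 SGD
15059.552 SGD × 0.602 = 9065.850304 GBP

9065.85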